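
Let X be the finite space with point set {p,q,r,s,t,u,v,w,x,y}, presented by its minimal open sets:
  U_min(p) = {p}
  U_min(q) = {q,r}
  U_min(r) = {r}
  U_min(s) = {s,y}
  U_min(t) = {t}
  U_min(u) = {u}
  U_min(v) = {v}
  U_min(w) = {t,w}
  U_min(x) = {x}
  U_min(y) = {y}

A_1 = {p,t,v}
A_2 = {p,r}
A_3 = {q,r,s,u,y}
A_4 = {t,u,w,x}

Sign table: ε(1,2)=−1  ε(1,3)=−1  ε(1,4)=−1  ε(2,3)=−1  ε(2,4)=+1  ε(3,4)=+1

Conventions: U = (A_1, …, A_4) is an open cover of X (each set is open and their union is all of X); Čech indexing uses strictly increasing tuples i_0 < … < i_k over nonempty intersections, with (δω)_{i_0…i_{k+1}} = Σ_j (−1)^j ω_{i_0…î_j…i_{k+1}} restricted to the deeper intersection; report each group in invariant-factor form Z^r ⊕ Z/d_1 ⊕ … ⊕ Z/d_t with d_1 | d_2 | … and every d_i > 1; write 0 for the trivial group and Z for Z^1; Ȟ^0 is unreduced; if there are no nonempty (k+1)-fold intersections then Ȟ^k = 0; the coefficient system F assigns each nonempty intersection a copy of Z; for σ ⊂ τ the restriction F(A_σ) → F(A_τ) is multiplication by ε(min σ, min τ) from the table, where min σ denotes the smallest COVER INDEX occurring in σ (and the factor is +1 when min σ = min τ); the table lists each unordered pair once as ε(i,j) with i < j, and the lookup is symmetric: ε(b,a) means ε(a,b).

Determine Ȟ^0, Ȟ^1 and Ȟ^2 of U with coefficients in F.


intersection data:
  A12={p} A14={t} A23={r} A34={u}
C dims 4,4; δ0: rk 4, SNF 1^3·2
Ȟ^0 = (4 − 4) − 0 = 0, so Ȟ^0 ≅ 0
Ȟ^1 = (4 − 0) − 4 = 0 plus torsion [2], so Ȟ^1 ≅ Z/2
Ȟ^2 = (0 − 0) − 0 = 0, so Ȟ^2 ≅ 0

Ȟ^0 = 0, Ȟ^1 = Z/2, Ȟ^2 = 0


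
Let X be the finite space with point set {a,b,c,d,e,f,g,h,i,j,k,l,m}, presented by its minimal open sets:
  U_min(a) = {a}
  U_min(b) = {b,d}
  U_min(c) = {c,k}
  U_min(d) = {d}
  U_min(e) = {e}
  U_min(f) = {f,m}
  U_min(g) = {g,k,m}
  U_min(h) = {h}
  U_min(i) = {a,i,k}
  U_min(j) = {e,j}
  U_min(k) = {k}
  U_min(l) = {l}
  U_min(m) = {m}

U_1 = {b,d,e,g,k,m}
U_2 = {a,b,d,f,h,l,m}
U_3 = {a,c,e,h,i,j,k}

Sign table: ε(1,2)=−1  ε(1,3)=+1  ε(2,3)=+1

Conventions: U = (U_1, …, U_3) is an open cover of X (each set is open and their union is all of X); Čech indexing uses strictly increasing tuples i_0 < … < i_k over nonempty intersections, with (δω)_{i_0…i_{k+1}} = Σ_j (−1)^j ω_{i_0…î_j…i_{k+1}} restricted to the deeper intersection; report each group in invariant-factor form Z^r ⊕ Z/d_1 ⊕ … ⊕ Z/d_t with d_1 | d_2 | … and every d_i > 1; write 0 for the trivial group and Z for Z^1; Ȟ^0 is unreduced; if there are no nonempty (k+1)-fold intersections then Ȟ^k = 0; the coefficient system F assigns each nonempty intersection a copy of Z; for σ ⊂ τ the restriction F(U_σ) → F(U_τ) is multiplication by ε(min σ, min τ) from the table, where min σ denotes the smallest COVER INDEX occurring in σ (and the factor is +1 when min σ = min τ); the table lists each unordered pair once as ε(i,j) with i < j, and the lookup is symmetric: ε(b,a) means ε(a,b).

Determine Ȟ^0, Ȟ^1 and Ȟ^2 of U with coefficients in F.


nonempty overlaps:
  U12={b,d,m} U13={e,k} U23={a,h}
C dims 3,3; δ0: rk 3, SNF 1^2·2
degree 0: 3−3−0 = 0 → Ȟ^0 ≅ 0
degree 1: 3−0−3 = 0 plus torsion [2] → Ȟ^1 ≅ Z/2
degree 2: 0−0−0 = 0 → Ȟ^2 ≅ 0

Ȟ^0(U;F) ≅ 0,  Ȟ^1(U;F) ≅ Z/2,  Ȟ^2(U;F) ≅ 0


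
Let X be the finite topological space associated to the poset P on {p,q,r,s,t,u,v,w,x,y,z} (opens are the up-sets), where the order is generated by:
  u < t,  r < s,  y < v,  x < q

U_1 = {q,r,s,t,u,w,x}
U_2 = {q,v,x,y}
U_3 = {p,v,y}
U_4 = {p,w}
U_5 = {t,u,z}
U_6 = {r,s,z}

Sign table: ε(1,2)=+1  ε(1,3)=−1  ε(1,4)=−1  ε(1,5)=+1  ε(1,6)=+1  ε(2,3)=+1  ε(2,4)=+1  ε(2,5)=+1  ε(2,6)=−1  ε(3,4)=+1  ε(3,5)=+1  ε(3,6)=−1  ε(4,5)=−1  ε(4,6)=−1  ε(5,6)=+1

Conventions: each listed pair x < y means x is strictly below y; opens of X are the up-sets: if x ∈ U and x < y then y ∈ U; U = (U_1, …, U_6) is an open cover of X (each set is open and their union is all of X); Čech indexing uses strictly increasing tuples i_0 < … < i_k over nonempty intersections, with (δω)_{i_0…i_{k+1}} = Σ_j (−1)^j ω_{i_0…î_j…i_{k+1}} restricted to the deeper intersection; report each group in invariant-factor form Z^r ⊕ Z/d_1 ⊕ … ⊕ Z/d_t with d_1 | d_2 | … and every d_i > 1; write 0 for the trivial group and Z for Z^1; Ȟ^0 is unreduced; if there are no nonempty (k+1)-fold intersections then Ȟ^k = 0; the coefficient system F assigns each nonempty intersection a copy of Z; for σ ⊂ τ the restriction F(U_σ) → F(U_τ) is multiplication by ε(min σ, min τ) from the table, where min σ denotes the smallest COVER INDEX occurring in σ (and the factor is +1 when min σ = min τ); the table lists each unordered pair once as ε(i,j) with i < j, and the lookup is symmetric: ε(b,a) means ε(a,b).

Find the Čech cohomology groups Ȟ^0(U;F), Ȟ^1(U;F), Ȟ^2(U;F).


intersection data:
  U12={q,x} U14={w} U15={t,u} U16={r,s} U23={v,y} U34={p} U56={z}
C dims 6,7; δ0: rk 6, SNF 1^5·2
Ȟ^0 = (6 − 6) − 0 = 0, so Ȟ^0 ≅ 0
Ȟ^1 = (7 − 0) − 6 = 1 plus torsion [2], so Ȟ^1 ≅ Z ⊕ Z/2
Ȟ^2 = (0 − 0) − 0 = 0, so Ȟ^2 ≅ 0

Ȟ^0(U;F) ≅ 0, Ȟ^1(U;F) ≅ Z ⊕ Z/2, Ȟ^2(U;F) ≅ 0


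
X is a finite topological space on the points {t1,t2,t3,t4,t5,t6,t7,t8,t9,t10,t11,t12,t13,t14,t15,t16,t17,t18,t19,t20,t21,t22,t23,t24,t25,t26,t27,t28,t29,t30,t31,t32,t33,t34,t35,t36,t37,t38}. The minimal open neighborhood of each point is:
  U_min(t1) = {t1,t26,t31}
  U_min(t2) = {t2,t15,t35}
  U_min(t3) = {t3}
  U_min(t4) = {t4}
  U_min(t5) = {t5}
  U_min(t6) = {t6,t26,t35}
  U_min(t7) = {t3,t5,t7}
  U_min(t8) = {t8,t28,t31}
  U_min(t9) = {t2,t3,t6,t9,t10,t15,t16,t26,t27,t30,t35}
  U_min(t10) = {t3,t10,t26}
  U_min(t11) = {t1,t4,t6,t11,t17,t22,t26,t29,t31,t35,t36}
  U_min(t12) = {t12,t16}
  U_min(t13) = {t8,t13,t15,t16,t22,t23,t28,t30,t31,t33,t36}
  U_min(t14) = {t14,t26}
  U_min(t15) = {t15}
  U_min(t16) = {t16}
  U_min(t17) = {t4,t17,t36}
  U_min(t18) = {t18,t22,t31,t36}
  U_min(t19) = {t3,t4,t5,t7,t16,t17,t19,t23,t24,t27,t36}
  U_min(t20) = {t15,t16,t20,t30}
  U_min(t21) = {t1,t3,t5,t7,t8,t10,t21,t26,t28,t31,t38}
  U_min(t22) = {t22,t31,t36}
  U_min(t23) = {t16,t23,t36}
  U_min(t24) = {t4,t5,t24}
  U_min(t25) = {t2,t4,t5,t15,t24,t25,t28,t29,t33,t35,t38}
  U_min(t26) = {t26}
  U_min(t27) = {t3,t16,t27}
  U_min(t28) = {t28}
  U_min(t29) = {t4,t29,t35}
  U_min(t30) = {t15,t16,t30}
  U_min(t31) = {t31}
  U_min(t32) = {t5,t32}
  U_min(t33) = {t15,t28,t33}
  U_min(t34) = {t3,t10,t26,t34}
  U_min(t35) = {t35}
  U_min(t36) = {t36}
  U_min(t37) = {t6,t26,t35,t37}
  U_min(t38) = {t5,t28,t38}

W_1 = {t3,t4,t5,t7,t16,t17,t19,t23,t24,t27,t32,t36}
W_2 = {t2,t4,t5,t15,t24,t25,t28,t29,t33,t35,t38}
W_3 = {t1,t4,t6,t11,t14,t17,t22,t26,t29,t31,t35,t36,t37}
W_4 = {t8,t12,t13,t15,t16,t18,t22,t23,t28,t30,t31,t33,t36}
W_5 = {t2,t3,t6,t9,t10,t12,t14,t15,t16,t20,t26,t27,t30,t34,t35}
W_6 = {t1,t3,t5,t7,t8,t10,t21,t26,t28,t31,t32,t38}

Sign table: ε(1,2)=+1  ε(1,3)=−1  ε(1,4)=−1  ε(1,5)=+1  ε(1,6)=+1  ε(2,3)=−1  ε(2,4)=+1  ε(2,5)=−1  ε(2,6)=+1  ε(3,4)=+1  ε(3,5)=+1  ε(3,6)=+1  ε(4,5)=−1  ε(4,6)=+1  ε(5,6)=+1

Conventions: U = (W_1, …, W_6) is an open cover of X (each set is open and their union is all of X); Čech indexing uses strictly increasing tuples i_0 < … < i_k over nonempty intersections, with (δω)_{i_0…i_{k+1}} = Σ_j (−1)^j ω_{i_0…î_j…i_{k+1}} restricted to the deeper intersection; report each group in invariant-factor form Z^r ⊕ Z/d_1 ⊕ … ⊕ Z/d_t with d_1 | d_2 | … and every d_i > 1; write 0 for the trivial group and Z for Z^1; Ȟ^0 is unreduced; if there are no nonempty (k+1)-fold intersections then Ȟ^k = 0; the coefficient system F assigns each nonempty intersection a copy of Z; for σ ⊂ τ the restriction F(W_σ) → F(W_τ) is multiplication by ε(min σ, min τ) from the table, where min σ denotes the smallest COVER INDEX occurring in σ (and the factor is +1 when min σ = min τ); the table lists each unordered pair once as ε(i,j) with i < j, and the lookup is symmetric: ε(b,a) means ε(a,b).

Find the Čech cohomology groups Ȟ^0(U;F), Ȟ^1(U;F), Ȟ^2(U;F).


Ȟ^0 = 0, Ȟ^1 = Z/2 and Ȟ^2 = Z

intersection data:
  W12={t4,t5,t24} W13={t4,t17,t36} W14={t16,t23,t36} W15={t3,t16,t27} W16={t3,t5,t7,t32} W23={t4,t29,t35} W24={t15,t28,t33} W25={t2,t15,t35} W26={t5,t28,t38} W34={t22,t31,t36} W35={t6,t14,t26,t35} W36={t1,t26,t31} W45={t12,t15,t16,t30} W46={t8,t28,t31} W56={t3,t10,t26}
  W123={t4} W126={t5} W134={t36} W145={t16} W156={t3} W235={t35} W245={t15} W246={t28} W346={t31} W356={t26}
C dims 6,15,10; δ0: rk 6, SNF 1^5·2; δ1: rk 9, SNF 1^9
Ȟ^0 = (6 − 6) − 0 = 0, so Ȟ^0 ≅ 0
Ȟ^1 = (15 − 9) − 6 = 0 plus torsion [2], so Ȟ^1 ≅ Z/2
Ȟ^2 = (10 − 0) − 9 = 1, so Ȟ^2 ≅ Z


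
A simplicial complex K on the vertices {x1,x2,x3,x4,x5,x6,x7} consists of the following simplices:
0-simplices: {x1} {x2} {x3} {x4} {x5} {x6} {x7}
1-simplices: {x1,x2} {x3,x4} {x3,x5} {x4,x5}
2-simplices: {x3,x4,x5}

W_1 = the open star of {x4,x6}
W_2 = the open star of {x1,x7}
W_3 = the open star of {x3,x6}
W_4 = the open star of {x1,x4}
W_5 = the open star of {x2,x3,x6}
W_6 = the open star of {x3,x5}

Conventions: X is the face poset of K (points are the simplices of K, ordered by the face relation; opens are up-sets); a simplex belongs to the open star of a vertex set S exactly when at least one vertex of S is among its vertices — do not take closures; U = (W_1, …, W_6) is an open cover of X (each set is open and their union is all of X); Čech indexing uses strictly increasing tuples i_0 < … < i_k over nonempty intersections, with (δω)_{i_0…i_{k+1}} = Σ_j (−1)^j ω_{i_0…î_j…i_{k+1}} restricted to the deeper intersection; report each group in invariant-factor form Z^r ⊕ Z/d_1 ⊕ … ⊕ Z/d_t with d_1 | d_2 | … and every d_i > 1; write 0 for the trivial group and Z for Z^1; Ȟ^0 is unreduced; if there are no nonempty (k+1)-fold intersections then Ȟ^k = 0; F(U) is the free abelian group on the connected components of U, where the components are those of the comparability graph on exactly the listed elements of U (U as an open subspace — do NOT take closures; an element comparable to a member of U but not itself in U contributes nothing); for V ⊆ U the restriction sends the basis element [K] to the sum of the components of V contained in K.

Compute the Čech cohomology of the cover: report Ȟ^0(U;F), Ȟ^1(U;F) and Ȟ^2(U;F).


cover nerve:
  W1={{x4},{x6},{x3,x4},{x4,x5},{x3,x4,x5}} W2={{x1},{x7},{x1,x2}} W3={{x3},{x6},{x3,x4},{x3,x5},{x3,x4,x5}} W4={{x1},{x4},{x1,x2},{x3,x4},{x4,x5},{x3,x4,x5}} W5={{x2},{x3},{x6},{x1,x2},{x3,x4},{x3,x5},{x3,x4,x5}} W6={{x3},{x5},{x3,x4},{x3,x5},{x4,x5},{x3,x4,x5}}
  W13={{x6},{x3,x4},{x3,x4,x5}} W14={{x4},{x3,x4},{x4,x5},{x3,x4,x5}} W15={{x6},{x3,x4},{x3,x4,x5}} W16={{x3,x4},{x4,x5},{x3,x4,x5}} W24={{x1},{x1,x2}} W25={{x1,x2}} W34={{x3,x4},{x3,x4,x5}} W35={{x3},{x6},{x3,x4},{x3,x5},{x3,x4,x5}} W36={{x3},{x3,x4},{x3,x5},{x3,x4,x5}} W45={{x1,x2},{x3,x4},{x3,x4,x5}} W46={{x3,x4},{x4,x5},{x3,x4,x5}} W56={{x3},{x3,x4},{x3,x5},{x3,x4,x5}}
  W134={{x3,x4},{x3,x4,x5}} W135={{x6},{x3,x4},{x3,x4,x5}} W136={{x3,x4},{x3,x4,x5}} W145={{x3,x4},{x3,x4,x5}} W146={{x3,x4},{x4,x5},{x3,x4,x5}} W156={{x3,x4},{x3,x4,x5}} W245={{x1,x2}} W345={{x3,x4},{x3,x4,x5}} W346={{x3,x4},{x3,x4,x5}} W356={{x3},{x3,x4},{x3,x5},{x3,x4,x5}} W456={{x3,x4},{x3,x4,x5}}
  W1345={{x3,x4},{x3,x4,x5}} W1346={{x3,x4},{x3,x4,x5}} W1356={{x3,x4},{x3,x4,x5}} W1456={{x3,x4},{x3,x4,x5}} W3456={{x3,x4},{x3,x4,x5}}
  W13456={{x3,x4},{x3,x4,x5}}
components per intersection:
  W1: {{x4},{x3,x4},{x4,x5},{x3,x4,x5}} {{x6}}
  W2: {{x1},{x1,x2}} {{x7}}
  W3: {{x3},{x3,x4},{x3,x5},{x3,x4,x5}} {{x6}}
  W4: {{x1},{x1,x2}} {{x4},{x3,x4},{x4,x5},{x3,x4,x5}}
  W5: {{x2},{x1,x2}} {{x3},{x3,x4},{x3,x5},{x3,x4,x5}} {{x6}}
  W6: {{x3},{x5},{x3,x4},{x3,x5},{x4,x5},{x3,x4,x5}}
  W13: {{x6}} {{x3,x4},{x3,x4,x5}}
  W14: {{x4},{x3,x4},{x4,x5},{x3,x4,x5}}
  W15: {{x6}} {{x3,x4},{x3,x4,x5}}
  W16: {{x3,x4},{x4,x5},{x3,x4,x5}}
  W24: {{x1},{x1,x2}}
  W25: {{x1,x2}}
  W34: {{x3,x4},{x3,x4,x5}}
  W35: {{x3},{x3,x4},{x3,x5},{x3,x4,x5}} {{x6}}
  W36: {{x3},{x3,x4},{x3,x5},{x3,x4,x5}}
  W45: {{x1,x2}} {{x3,x4},{x3,x4,x5}}
  W46: {{x3,x4},{x4,x5},{x3,x4,x5}}
  W56: {{x3},{x3,x4},{x3,x5},{x3,x4,x5}}
  W134: {{x3,x4},{x3,x4,x5}}
  W135: {{x6}} {{x3,x4},{x3,x4,x5}}
  W136: {{x3,x4},{x3,x4,x5}}
  W145: {{x3,x4},{x3,x4,x5}}
  W146: {{x3,x4},{x4,x5},{x3,x4,x5}}
  W156: {{x3,x4},{x3,x4,x5}}
  W245: {{x1,x2}}
  W345: {{x3,x4},{x3,x4,x5}}
  W346: {{x3,x4},{x3,x4,x5}}
  W356: {{x3},{x3,x4},{x3,x5},{x3,x4,x5}}
  W456: {{x3,x4},{x3,x4,x5}}
  W1345: {{x3,x4},{x3,x4,x5}}
  W1346: {{x3,x4},{x3,x4,x5}}
  W1356: {{x3,x4},{x3,x4,x5}}
  W1456: {{x3,x4},{x3,x4,x5}}
  W3456: {{x3,x4},{x3,x4,x5}}
  W13456: {{x3,x4},{x3,x4,x5}}
C dims 12,16,12,5; δ0: rk 8, SNF 1^8; δ1: rk 8, SNF 1^8; δ2: rk 4, SNF 1^4
Ȟ^0: (12−8)−0=4 ⇒ Z^4
Ȟ^1: (16−8)−8=0 ⇒ 0
Ȟ^2: (12−4)−8=0 ⇒ 0

Ȟ^0 = Z^4, Ȟ^1 = 0, Ȟ^2 = 0


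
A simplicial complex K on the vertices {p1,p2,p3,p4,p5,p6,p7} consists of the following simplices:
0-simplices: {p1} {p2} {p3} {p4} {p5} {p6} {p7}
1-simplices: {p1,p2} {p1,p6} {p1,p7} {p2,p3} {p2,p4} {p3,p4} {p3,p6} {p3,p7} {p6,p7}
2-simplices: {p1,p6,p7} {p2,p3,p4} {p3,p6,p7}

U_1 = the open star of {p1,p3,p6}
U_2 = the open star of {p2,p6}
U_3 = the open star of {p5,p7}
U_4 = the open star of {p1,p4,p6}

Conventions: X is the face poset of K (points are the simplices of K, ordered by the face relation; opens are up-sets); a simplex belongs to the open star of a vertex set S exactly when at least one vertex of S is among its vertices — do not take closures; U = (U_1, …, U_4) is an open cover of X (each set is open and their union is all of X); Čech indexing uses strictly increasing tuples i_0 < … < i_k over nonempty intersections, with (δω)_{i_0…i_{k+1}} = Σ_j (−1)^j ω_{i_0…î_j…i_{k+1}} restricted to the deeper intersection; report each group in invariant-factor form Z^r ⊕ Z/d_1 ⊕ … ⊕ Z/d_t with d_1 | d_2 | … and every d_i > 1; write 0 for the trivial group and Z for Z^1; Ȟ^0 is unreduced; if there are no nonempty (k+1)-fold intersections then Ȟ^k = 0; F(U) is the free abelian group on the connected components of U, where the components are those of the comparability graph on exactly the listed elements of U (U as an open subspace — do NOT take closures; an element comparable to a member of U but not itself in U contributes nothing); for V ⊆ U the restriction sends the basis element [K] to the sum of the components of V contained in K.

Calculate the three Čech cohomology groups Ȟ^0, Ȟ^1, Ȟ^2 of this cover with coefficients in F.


intersection data:
  U1={{p1},{p3},{p6},{p1,p2},{p1,p6},{p1,p7},{p2,p3},{p3,p4},{p3,p6},{p3,p7},{p6,p7},{p1,p6,p7},{p2,p3,p4},{p3,p6,p7}} U2={{p2},{p6},{p1,p2},{p1,p6},{p2,p3},{p2,p4},{p3,p6},{p6,p7},{p1,p6,p7},{p2,p3,p4},{p3,p6,p7}} U3={{p5},{p7},{p1,p7},{p3,p7},{p6,p7},{p1,p6,p7},{p3,p6,p7}} U4={{p1},{p4},{p6},{p1,p2},{p1,p6},{p1,p7},{p2,p4},{p3,p4},{p3,p6},{p6,p7},{p1,p6,p7},{p2,p3,p4},{p3,p6,p7}}
  U12={{p6},{p1,p2},{p1,p6},{p2,p3},{p3,p6},{p6,p7},{p1,p6,p7},{p2,p3,p4},{p3,p6,p7}} U13={{p1,p7},{p3,p7},{p6,p7},{p1,p6,p7},{p3,p6,p7}} U14={{p1},{p6},{p1,p2},{p1,p6},{p1,p7},{p3,p4},{p3,p6},{p6,p7},{p1,p6,p7},{p2,p3,p4},{p3,p6,p7}} U23={{p6,p7},{p1,p6,p7},{p3,p6,p7}} U24={{p6},{p1,p2},{p1,p6},{p2,p4},{p3,p6},{p6,p7},{p1,p6,p7},{p2,p3,p4},{p3,p6,p7}} U34={{p1,p7},{p6,p7},{p1,p6,p7},{p3,p6,p7}}
  U123={{p6,p7},{p1,p6,p7},{p3,p6,p7}} U124={{p6},{p1,p2},{p1,p6},{p3,p6},{p6,p7},{p1,p6,p7},{p2,p3,p4},{p3,p6,p7}} U134={{p1,p7},{p6,p7},{p1,p6,p7},{p3,p6,p7}} U234={{p6,p7},{p1,p6,p7},{p3,p6,p7}}
  U1234={{p6,p7},{p1,p6,p7},{p3,p6,p7}}
components per intersection:
  U1: {{p1},{p3},{p6},{p1,p2},{p1,p6},{p1,p7},{p2,p3},{p3,p4},{p3,p6},{p3,p7},{p6,p7},{p1,p6,p7},{p2,p3,p4},{p3,p6,p7}}
  U2: {{p2},{p1,p2},{p2,p3},{p2,p4},{p2,p3,p4}} {{p6},{p1,p6},{p3,p6},{p6,p7},{p1,p6,p7},{p3,p6,p7}}
  U3: {{p5}} {{p7},{p1,p7},{p3,p7},{p6,p7},{p1,p6,p7},{p3,p6,p7}}
  U4: {{p1},{p6},{p1,p2},{p1,p6},{p1,p7},{p3,p6},{p6,p7},{p1,p6,p7},{p3,p6,p7}} {{p4},{p2,p4},{p3,p4},{p2,p3,p4}}
  U12: {{p6},{p1,p6},{p3,p6},{p6,p7},{p1,p6,p7},{p3,p6,p7}} {{p1,p2}} {{p2,p3},{p2,p3,p4}}
  U13: {{p1,p7},{p3,p7},{p6,p7},{p1,p6,p7},{p3,p6,p7}}
  U14: {{p1},{p6},{p1,p2},{p1,p6},{p1,p7},{p3,p6},{p6,p7},{p1,p6,p7},{p3,p6,p7}} {{p3,p4},{p2,p3,p4}}
  U23: {{p6,p7},{p1,p6,p7},{p3,p6,p7}}
  U24: {{p6},{p1,p6},{p3,p6},{p6,p7},{p1,p6,p7},{p3,p6,p7}} {{p1,p2}} {{p2,p4},{p2,p3,p4}}
  U34: {{p1,p7},{p6,p7},{p1,p6,p7},{p3,p6,p7}}
  U123: {{p6,p7},{p1,p6,p7},{p3,p6,p7}}
  U124: {{p6},{p1,p6},{p3,p6},{p6,p7},{p1,p6,p7},{p3,p6,p7}} {{p1,p2}} {{p2,p3,p4}}
  U134: {{p1,p7},{p6,p7},{p1,p6,p7},{p3,p6,p7}}
  U234: {{p6,p7},{p1,p6,p7},{p3,p6,p7}}
  U1234: {{p6,p7},{p1,p6,p7},{p3,p6,p7}}
C dims 7,11,6,1; δ0: rk 5, SNF 1^5; δ1: rk 5, SNF 1^5; δ2: rk 1, SNF 1^1
Ȟ^0 = (7 − 5) − 0 = 2, so Ȟ^0 ≅ Z^2
Ȟ^1 = (11 − 5) − 5 = 1, so Ȟ^1 ≅ Z
Ȟ^2 = (6 − 1) − 5 = 0, so Ȟ^2 ≅ 0

Ȟ^0 ≅ Z^2; Ȟ^1 ≅ Z; Ȟ^2 ≅ 0


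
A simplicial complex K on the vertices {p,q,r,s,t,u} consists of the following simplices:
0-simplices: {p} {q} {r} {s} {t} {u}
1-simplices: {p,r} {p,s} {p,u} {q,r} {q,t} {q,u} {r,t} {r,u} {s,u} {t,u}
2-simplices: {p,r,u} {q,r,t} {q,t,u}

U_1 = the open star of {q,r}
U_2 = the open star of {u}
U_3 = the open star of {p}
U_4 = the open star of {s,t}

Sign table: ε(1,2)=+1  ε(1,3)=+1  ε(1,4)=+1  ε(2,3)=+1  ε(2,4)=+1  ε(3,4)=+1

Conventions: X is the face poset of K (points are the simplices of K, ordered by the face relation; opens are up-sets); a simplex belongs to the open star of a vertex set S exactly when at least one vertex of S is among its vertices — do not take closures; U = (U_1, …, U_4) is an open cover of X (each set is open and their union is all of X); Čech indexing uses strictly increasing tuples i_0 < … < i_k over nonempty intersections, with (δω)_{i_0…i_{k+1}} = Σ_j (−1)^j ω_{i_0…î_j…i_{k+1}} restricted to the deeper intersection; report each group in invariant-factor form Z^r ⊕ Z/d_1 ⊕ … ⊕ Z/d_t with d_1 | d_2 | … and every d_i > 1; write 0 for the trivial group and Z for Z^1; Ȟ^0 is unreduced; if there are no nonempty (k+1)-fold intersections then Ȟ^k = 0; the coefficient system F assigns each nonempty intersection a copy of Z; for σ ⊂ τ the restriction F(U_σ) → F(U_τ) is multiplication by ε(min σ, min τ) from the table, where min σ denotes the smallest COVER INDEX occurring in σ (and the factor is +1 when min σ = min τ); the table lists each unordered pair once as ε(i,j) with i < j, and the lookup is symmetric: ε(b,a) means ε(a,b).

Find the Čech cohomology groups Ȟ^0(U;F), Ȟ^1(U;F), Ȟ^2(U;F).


Ȟ^0(U;F) ≅ Z; Ȟ^1(U;F) ≅ Z; Ȟ^2(U;F) ≅ 0

nonempty overlaps:
  U1={{q},{r},{p,r},{q,r},{q,t},{q,u},{r,t},{r,u},{p,r,u},{q,r,t},{q,t,u}} U2={{u},{p,u},{q,u},{r,u},{s,u},{t,u},{p,r,u},{q,t,u}} U3={{p},{p,r},{p,s},{p,u},{p,r,u}} U4={{s},{t},{p,s},{q,t},{r,t},{s,u},{t,u},{q,r,t},{q,t,u}}
  U12={{q,u},{r,u},{p,r,u},{q,t,u}} U13={{p,r},{p,r,u}} U14={{q,t},{r,t},{q,r,t},{q,t,u}} U23={{p,u},{p,r,u}} U24={{s,u},{t,u},{q,t,u}} U34={{p,s}}
  U123={{p,r,u}} U124={{q,t,u}}
C dims 4,6,2; δ0: rk 3, SNF 1^3; δ1: rk 2, SNF 1^2
degree 0: 4−3−0 = 1 → Ȟ^0 ≅ Z
degree 1: 6−2−3 = 1 → Ȟ^1 ≅ Z
degree 2: 2−0−2 = 0 → Ȟ^2 ≅ 0


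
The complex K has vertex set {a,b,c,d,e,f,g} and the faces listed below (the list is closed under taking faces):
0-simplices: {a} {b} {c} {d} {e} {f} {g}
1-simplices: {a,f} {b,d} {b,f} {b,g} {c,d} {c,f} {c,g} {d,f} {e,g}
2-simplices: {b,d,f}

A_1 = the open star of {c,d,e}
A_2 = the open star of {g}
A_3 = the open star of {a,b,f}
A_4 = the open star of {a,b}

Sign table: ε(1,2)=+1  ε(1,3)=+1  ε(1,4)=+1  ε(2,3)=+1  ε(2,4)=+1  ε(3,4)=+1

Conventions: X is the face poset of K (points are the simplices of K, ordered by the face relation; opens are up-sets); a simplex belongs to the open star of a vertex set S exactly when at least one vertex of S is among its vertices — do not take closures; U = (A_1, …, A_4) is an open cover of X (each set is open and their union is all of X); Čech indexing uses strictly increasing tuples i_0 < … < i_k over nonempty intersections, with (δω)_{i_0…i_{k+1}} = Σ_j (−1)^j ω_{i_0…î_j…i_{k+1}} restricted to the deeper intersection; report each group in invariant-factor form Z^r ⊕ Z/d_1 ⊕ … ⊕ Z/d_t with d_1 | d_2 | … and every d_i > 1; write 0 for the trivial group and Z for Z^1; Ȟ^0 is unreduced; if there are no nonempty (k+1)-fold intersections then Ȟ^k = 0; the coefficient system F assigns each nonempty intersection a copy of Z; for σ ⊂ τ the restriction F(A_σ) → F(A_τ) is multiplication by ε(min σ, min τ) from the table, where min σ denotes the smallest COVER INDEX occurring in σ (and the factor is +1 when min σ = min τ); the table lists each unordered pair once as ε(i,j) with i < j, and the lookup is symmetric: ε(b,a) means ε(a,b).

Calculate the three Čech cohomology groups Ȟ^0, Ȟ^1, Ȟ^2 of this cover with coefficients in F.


Ȟ^0 ≅ Z, Ȟ^1 ≅ Z and Ȟ^2 ≅ 0

nerve of the cover:
  A1={{c},{d},{e},{b,d},{c,d},{c,f},{c,g},{d,f},{e,g},{b,d,f}} A2={{g},{b,g},{c,g},{e,g}} A3={{a},{b},{f},{a,f},{b,d},{b,f},{b,g},{c,f},{d,f},{b,d,f}} A4={{a},{b},{a,f},{b,d},{b,f},{b,g},{b,d,f}}
  A12={{c,g},{e,g}} A13={{b,d},{c,f},{d,f},{b,d,f}} A14={{b,d},{b,d,f}} A23={{b,g}} A24={{b,g}} A34={{a},{b},{a,f},{b,d},{b,f},{b,g},{b,d,f}}
  A134={{b,d},{b,d,f}} A234={{b,g}}
C dims 4,6,2; δ0: rk 3, SNF 1^3; δ1: rk 2, SNF 1^2
Ȟ^0 = (4 − 3) − 0 = 1, so Ȟ^0 ≅ Z
Ȟ^1 = (6 − 2) − 3 = 1, so Ȟ^1 ≅ Z
Ȟ^2 = (2 − 0) − 2 = 0, so Ȟ^2 ≅ 0


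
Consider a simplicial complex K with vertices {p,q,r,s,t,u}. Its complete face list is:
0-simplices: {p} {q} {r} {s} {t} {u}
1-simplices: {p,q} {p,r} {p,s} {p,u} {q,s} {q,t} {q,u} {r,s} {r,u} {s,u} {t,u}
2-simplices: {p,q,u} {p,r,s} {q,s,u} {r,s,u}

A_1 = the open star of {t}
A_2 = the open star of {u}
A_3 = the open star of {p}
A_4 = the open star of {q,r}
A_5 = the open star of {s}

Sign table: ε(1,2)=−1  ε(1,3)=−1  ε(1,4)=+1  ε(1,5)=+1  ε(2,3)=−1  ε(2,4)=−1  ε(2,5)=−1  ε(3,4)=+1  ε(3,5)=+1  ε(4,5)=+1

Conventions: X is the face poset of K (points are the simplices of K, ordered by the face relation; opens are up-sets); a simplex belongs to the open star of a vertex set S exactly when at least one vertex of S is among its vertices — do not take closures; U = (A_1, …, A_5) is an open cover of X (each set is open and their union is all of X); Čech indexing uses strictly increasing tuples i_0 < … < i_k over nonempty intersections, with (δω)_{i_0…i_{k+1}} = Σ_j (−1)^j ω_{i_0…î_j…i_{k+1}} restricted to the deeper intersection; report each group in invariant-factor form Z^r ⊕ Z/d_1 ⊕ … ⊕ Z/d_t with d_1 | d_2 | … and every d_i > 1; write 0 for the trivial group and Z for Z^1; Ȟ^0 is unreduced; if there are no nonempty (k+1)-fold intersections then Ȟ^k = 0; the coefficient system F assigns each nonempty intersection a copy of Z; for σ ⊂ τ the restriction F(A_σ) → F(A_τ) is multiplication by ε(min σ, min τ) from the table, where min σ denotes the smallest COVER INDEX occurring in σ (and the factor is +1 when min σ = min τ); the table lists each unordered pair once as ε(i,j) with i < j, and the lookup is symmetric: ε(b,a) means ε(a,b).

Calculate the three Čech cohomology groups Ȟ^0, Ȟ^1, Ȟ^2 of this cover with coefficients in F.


nonempty intersections:
  A1={{t},{q,t},{t,u}} A2={{u},{p,u},{q,u},{r,u},{s,u},{t,u},{p,q,u},{q,s,u},{r,s,u}} A3={{p},{p,q},{p,r},{p,s},{p,u},{p,q,u},{p,r,s}} A4={{q},{r},{p,q},{p,r},{q,s},{q,t},{q,u},{r,s},{r,u},{p,q,u},{p,r,s},{q,s,u},{r,s,u}} A5={{s},{p,s},{q,s},{r,s},{s,u},{p,r,s},{q,s,u},{r,s,u}}
  A12={{t,u}} A14={{q,t}} A23={{p,u},{p,q,u}} A24={{q,u},{r,u},{p,q,u},{q,s,u},{r,s,u}} A25={{s,u},{q,s,u},{r,s,u}} A34={{p,q},{p,r},{p,q,u},{p,r,s}} A35={{p,s},{p,r,s}} A45={{q,s},{r,s},{p,r,s},{q,s,u},{r,s,u}}
  A234={{p,q,u}} A245={{q,s,u},{r,s,u}} A345={{p,r,s}}
C dims 5,8,3; δ0: rk 4, SNF 1^4; δ1: rk 3, SNF 1^3
Ȟ^0: (5−4)−0=1 ⇒ Z
Ȟ^1: (8−3)−4=1 ⇒ Z
Ȟ^2: (3−0)−3=0 ⇒ 0

Ȟ^0 ≅ Z, Ȟ^1 ≅ Z and Ȟ^2 ≅ 0


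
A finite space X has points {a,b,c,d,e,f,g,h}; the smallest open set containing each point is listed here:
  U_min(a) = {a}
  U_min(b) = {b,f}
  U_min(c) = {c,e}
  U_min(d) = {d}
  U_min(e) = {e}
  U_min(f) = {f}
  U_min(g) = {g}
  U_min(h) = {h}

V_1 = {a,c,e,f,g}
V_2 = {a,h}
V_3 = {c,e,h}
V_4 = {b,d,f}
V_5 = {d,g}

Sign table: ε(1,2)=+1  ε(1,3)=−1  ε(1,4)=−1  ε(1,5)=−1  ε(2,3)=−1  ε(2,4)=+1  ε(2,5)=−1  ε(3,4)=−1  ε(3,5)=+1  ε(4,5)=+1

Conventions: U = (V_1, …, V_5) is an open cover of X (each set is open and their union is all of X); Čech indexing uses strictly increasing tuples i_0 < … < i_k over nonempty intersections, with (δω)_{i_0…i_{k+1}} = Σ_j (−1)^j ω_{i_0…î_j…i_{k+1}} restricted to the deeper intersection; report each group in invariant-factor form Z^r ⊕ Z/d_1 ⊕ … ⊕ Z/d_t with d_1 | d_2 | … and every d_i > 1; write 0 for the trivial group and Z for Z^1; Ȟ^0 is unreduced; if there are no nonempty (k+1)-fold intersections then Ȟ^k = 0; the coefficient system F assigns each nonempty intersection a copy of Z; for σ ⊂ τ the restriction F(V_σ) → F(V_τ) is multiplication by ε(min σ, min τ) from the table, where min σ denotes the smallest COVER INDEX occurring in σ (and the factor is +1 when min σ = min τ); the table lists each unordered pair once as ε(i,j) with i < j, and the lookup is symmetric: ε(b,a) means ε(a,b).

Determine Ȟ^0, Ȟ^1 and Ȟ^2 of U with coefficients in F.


Ȟ^0(U;F) ≅ Z, Ȟ^1(U;F) ≅ Z^2, Ȟ^2(U;F) ≅ 0

nerve of the cover:
  V12={a} V13={c,e} V14={f} V15={g} V23={h} V45={d}
C dims 5,6; δ0: rk 4, SNF 1^4
Ȟ^0 = (5 − 4) − 0 = 1, so Ȟ^0 ≅ Z
Ȟ^1 = (6 − 0) − 4 = 2, so Ȟ^1 ≅ Z^2
Ȟ^2 = (0 − 0) − 0 = 0, so Ȟ^2 ≅ 0


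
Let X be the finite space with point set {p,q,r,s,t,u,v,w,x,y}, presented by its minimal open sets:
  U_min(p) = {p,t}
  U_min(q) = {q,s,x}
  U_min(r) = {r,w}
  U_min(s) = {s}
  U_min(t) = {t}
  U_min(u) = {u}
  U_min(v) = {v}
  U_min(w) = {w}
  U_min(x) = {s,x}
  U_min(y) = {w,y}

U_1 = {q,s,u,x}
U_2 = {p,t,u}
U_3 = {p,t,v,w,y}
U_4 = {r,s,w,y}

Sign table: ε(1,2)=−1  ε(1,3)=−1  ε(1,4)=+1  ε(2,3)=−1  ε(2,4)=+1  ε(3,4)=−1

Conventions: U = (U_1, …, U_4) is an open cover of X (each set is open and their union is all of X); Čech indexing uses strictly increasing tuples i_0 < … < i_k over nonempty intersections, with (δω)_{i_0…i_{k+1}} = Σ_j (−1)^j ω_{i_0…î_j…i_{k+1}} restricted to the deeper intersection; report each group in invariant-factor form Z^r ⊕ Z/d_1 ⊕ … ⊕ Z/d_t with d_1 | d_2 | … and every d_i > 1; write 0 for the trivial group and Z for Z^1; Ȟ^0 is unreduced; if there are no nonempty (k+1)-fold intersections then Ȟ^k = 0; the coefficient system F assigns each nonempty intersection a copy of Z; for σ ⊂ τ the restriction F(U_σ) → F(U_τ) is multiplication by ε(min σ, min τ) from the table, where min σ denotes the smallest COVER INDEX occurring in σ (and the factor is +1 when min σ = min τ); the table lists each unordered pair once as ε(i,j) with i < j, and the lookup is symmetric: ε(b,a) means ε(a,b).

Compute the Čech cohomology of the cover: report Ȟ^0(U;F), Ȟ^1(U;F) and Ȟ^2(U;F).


nerve of the cover:
  U12={u} U14={s} U23={p,t} U34={w,y}
C dims 4,4; δ0: rk 4, SNF 1^3·2
Ȟ^0 = (4 − 4) − 0 = 0, so Ȟ^0 ≅ 0
Ȟ^1 = (4 − 0) − 4 = 0 plus torsion [2], so Ȟ^1 ≅ Z/2
Ȟ^2 = (0 − 0) − 0 = 0, so Ȟ^2 ≅ 0

Ȟ^0 ≅ 0, Ȟ^1 ≅ Z/2 and Ȟ^2 ≅ 0


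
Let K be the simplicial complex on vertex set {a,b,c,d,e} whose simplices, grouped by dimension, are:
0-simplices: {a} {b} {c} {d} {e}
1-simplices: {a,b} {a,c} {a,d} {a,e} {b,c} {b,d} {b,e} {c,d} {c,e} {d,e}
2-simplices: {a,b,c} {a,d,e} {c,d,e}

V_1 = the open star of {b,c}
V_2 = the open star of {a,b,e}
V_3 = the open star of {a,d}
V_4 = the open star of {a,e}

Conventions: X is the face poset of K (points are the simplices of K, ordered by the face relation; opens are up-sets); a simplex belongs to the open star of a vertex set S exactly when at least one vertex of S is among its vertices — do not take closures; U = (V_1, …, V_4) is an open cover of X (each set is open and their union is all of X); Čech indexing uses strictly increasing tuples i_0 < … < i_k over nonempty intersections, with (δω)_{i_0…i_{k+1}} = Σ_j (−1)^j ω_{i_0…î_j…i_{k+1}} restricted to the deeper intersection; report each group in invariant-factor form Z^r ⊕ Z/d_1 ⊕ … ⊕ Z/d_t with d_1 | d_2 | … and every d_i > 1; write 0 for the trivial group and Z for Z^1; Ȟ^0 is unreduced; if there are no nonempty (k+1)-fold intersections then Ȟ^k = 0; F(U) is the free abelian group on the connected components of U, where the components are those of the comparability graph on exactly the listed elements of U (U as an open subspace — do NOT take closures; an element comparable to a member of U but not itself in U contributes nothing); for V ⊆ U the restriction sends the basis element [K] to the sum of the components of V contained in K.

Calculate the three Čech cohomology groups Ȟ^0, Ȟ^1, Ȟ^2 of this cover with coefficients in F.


nerve of the cover:
  V1={{b},{c},{a,b},{a,c},{b,c},{b,d},{b,e},{c,d},{c,e},{a,b,c},{c,d,e}} V2={{a},{b},{e},{a,b},{a,c},{a,d},{a,e},{b,c},{b,d},{b,e},{c,e},{d,e},{a,b,c},{a,d,e},{c,d,e}} V3={{a},{d},{a,b},{a,c},{a,d},{a,e},{b,d},{c,d},{d,e},{a,b,c},{a,d,e},{c,d,e}} V4={{a},{e},{a,b},{a,c},{a,d},{a,e},{b,e},{c,e},{d,e},{a,b,c},{a,d,e},{c,d,e}}
  V12={{b},{a,b},{a,c},{b,c},{b,d},{b,e},{c,e},{a,b,c},{c,d,e}} V13={{a,b},{a,c},{b,d},{c,d},{a,b,c},{c,d,e}} V14={{a,b},{a,c},{b,e},{c,e},{a,b,c},{c,d,e}} V23={{a},{a,b},{a,c},{a,d},{a,e},{b,d},{d,e},{a,b,c},{a,d,e},{c,d,e}} V24={{a},{e},{a,b},{a,c},{a,d},{a,e},{b,e},{c,e},{d,e},{a,b,c},{a,d,e},{c,d,e}} V34={{a},{a,b},{a,c},{a,d},{a,e},{d,e},{a,b,c},{a,d,e},{c,d,e}}
  V123={{a,b},{a,c},{b,d},{a,b,c},{c,d,e}} V124={{a,b},{a,c},{b,e},{c,e},{a,b,c},{c,d,e}} V134={{a,b},{a,c},{a,b,c},{c,d,e}} V234={{a},{a,b},{a,c},{a,d},{a,e},{d,e},{a,b,c},{a,d,e},{c,d,e}}
  V1234={{a,b},{a,c},{a,b,c},{c,d,e}}
components per intersection:
  V1: {{b},{c},{a,b},{a,c},{b,c},{b,d},{b,e},{c,d},{c,e},{a,b,c},{c,d,e}}
  V2: {{a},{b},{e},{a,b},{a,c},{a,d},{a,e},{b,c},{b,d},{b,e},{c,e},{d,e},{a,b,c},{a,d,e},{c,d,e}}
  V3: {{a},{d},{a,b},{a,c},{a,d},{a,e},{b,d},{c,d},{d,e},{a,b,c},{a,d,e},{c,d,e}}
  V4: {{a},{e},{a,b},{a,c},{a,d},{a,e},{b,e},{c,e},{d,e},{a,b,c},{a,d,e},{c,d,e}}
  V12: {{b},{a,b},{a,c},{b,c},{b,d},{b,e},{a,b,c}} {{c,e},{c,d,e}}
  V13: {{a,b},{a,c},{a,b,c}} {{b,d}} {{c,d},{c,d,e}}
  V14: {{a,b},{a,c},{a,b,c}} {{b,e}} {{c,e},{c,d,e}}
  V23: {{a},{a,b},{a,c},{a,d},{a,e},{d,e},{a,b,c},{a,d,e},{c,d,e}} {{b,d}}
  V24: {{a},{e},{a,b},{a,c},{a,d},{a,e},{b,e},{c,e},{d,e},{a,b,c},{a,d,e},{c,d,e}}
  V34: {{a},{a,b},{a,c},{a,d},{a,e},{d,e},{a,b,c},{a,d,e},{c,d,e}}
  V123: {{a,b},{a,c},{a,b,c}} {{b,d}} {{c,d,e}}
  V124: {{a,b},{a,c},{a,b,c}} {{b,e}} {{c,e},{c,d,e}}
  V134: {{a,b},{a,c},{a,b,c}} {{c,d,e}}
  V234: {{a},{a,b},{a,c},{a,d},{a,e},{d,e},{a,b,c},{a,d,e},{c,d,e}}
  V1234: {{a,b},{a,c},{a,b,c}} {{c,d,e}}
C dims 4,12,9,2; δ0: rk 3, SNF 1^3; δ1: rk 7, SNF 1^7; δ2: rk 2, SNF 1^2
Ȟ^0 = (4 − 3) − 0 = 1, so Ȟ^0 ≅ Z
Ȟ^1 = (12 − 7) − 3 = 2, so Ȟ^1 ≅ Z^2
Ȟ^2 = (9 − 2) − 7 = 0, so Ȟ^2 ≅ 0

Ȟ^0 = Z,  Ȟ^1 = Z^2,  Ȟ^2 = 0


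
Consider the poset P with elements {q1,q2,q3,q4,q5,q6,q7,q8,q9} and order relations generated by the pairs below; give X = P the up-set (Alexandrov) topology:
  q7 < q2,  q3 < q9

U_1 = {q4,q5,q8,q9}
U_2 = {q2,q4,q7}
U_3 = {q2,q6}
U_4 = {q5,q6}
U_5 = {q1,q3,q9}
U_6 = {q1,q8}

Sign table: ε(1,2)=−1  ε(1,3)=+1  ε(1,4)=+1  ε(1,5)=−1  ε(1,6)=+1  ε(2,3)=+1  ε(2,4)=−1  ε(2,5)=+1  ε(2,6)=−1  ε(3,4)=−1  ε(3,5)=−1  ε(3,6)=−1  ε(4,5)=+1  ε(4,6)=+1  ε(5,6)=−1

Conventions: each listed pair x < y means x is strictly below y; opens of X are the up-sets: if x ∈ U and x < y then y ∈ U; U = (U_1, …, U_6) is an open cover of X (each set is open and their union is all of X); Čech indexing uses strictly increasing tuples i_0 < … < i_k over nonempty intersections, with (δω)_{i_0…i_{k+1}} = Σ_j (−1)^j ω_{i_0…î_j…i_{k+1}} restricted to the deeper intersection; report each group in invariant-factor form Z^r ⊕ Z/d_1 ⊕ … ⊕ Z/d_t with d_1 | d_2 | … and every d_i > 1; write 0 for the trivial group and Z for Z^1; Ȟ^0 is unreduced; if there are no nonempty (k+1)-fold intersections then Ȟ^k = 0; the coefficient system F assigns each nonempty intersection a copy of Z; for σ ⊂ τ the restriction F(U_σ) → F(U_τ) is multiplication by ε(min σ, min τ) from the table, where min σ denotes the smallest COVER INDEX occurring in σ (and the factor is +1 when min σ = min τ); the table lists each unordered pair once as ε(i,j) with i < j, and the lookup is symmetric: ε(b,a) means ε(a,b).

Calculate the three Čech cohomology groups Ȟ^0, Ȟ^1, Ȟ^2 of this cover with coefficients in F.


nonempty intersections:
  U12={q4} U14={q5} U15={q9} U16={q8} U23={q2} U34={q6} U56={q1}
C dims 6,7; δ0: rk 5, SNF 1^5
Ȟ^0: (6−5)−0=1 ⇒ Z
Ȟ^1: (7−0)−5=2 ⇒ Z^2
Ȟ^2: (0−0)−0=0 ⇒ 0

Ȟ^0 = Z, Ȟ^1 = Z^2, Ȟ^2 = 0


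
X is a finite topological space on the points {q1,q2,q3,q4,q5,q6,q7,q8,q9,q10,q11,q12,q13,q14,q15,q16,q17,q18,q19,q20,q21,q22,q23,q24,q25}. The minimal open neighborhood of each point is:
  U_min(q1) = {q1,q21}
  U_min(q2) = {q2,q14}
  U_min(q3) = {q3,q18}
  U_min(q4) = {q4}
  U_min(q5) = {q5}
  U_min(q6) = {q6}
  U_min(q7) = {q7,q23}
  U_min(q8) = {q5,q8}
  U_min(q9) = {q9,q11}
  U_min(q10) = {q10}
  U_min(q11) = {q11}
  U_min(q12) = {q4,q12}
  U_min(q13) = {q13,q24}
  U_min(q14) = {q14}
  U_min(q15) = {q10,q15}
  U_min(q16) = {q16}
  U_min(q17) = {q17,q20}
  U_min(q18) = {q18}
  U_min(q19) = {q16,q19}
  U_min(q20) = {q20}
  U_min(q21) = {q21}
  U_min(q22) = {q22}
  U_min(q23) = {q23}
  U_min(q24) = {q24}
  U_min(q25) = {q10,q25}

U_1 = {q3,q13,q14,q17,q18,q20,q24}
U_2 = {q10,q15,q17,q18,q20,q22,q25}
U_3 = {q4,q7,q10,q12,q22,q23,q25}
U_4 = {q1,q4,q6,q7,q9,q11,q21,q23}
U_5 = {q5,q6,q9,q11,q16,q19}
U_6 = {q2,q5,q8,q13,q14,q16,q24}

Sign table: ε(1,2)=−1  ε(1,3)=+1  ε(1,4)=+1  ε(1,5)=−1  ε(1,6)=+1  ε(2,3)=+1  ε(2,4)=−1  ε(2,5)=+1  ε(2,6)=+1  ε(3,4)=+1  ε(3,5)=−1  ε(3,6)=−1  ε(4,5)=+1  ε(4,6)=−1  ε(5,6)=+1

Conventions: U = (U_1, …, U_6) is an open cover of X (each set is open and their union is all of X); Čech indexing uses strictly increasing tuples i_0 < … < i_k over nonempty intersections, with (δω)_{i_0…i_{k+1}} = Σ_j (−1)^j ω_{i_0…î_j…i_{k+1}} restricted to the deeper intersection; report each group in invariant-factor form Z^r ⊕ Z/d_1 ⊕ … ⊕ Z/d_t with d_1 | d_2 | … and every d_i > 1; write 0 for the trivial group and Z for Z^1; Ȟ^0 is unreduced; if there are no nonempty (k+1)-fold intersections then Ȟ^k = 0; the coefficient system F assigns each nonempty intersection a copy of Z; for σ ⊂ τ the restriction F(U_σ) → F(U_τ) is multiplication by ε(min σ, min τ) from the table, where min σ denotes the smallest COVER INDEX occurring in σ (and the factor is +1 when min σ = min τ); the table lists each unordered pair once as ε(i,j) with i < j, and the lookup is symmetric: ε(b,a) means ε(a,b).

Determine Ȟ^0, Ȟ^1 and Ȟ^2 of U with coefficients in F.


Ȟ^0 ≅ 0,  Ȟ^1 ≅ Z/2,  Ȟ^2 ≅ 0

nerve of the cover:
  U12={q17,q18,q20} U16={q13,q14,q24} U23={q10,q22,q25} U34={q4,q7,q23} U45={q6,q9,q11} U56={q5,q16}
C dims 6,6; δ0: rk 6, SNF 1^5·2
Ȟ^0 = (6 − 6) − 0 = 0, so Ȟ^0 ≅ 0
Ȟ^1 = (6 − 0) − 6 = 0 plus torsion [2], so Ȟ^1 ≅ Z/2
Ȟ^2 = (0 − 0) − 0 = 0, so Ȟ^2 ≅ 0


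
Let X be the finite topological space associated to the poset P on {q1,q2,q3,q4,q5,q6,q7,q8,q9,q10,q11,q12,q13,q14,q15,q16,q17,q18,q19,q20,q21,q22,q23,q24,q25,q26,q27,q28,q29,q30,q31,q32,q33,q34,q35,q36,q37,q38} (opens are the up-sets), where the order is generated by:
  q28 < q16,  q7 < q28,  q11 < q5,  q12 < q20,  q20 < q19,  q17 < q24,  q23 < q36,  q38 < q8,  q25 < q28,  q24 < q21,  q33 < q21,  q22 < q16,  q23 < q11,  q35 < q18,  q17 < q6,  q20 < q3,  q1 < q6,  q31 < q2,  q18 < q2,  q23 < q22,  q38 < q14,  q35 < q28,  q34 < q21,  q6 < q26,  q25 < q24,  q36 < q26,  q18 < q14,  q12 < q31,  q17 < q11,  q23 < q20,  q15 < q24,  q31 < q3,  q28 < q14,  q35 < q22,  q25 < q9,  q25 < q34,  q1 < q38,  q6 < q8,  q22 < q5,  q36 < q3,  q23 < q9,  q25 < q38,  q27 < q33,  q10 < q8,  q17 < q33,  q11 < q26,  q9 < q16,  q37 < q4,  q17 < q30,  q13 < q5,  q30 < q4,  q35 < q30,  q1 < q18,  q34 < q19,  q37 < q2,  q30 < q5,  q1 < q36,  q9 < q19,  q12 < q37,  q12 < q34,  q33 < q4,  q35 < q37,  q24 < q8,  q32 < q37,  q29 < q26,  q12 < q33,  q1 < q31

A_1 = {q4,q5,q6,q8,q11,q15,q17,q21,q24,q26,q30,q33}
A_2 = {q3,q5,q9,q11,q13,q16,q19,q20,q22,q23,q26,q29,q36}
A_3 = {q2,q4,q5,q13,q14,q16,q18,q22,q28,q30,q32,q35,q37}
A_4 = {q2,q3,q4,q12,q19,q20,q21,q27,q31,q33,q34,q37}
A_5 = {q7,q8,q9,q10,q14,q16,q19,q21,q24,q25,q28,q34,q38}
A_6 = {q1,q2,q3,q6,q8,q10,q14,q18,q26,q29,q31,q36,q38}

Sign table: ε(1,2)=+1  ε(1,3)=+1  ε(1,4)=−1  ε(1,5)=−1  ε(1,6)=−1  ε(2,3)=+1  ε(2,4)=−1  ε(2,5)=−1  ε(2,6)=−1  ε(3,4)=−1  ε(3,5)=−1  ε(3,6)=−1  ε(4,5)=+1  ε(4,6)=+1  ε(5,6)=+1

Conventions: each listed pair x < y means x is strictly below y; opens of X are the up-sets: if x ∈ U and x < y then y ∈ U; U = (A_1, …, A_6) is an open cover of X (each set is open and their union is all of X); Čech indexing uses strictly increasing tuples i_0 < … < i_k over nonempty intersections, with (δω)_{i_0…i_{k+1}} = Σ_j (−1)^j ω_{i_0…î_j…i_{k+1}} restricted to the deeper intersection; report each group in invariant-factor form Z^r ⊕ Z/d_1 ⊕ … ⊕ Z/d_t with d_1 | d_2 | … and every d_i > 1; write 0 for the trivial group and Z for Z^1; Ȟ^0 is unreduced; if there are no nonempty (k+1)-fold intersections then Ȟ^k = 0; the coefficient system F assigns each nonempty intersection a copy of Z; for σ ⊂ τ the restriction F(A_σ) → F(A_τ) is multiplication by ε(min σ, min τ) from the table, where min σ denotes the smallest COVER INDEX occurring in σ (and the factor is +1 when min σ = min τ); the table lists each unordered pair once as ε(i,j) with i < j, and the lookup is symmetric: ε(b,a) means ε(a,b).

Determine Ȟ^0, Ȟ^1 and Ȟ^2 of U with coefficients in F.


nerve simplices:
  A12={q5,q11,q26} A13={q4,q5,q30} A14={q4,q21,q33} A15={q8,q21,q24} A16={q6,q8,q26} A23={q5,q13,q16,q22} A24={q3,q19,q20} A25={q9,q16,q19} A26={q3,q26,q29,q36} A34={q2,q4,q37} A35={q14,q16,q28} A36={q2,q14,q18} A45={q19,q21,q34} A46={q2,q3,q31} A56={q8,q10,q14,q38}
  A123={q5} A126={q26} A134={q4} A145={q21} A156={q8} A235={q16} A245={q19} A246={q3} A346={q2} A356={q14}
C dims 6,15,10; δ0: rk 5, SNF 1^5; δ1: rk 10, SNF 1^9·2
degree 0: 6−5−0 = 1 → Ȟ^0 ≅ Z
degree 1: 15−10−5 = 0 → Ȟ^1 ≅ 0
degree 2: 10−0−10 = 0 plus torsion [2] → Ȟ^2 ≅ Z/2

Ȟ^0 = Z; Ȟ^1 = 0; Ȟ^2 = Z/2


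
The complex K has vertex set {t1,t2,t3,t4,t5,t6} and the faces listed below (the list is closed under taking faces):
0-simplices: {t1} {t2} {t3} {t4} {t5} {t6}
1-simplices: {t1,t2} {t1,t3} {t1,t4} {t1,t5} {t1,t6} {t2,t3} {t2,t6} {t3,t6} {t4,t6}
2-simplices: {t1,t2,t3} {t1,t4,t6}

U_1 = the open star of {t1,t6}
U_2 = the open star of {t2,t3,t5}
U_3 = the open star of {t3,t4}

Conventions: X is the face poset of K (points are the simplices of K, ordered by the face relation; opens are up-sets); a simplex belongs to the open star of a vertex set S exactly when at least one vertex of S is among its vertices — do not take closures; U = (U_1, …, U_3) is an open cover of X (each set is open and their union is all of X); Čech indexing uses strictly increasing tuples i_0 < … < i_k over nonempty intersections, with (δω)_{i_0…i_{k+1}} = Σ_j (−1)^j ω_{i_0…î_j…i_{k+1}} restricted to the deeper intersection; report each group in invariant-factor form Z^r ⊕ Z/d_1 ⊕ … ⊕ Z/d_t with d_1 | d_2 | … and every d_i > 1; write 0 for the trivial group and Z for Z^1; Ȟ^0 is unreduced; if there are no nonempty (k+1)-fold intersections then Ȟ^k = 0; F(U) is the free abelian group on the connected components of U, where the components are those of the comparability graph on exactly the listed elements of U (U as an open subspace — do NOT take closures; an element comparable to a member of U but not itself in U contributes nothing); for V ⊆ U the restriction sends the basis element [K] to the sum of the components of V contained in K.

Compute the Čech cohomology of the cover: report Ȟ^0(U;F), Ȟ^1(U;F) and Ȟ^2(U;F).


nerve of the cover:
  U1={{t1},{t6},{t1,t2},{t1,t3},{t1,t4},{t1,t5},{t1,t6},{t2,t6},{t3,t6},{t4,t6},{t1,t2,t3},{t1,t4,t6}} U2={{t2},{t3},{t5},{t1,t2},{t1,t3},{t1,t5},{t2,t3},{t2,t6},{t3,t6},{t1,t2,t3}} U3={{t3},{t4},{t1,t3},{t1,t4},{t2,t3},{t3,t6},{t4,t6},{t1,t2,t3},{t1,t4,t6}}
  U12={{t1,t2},{t1,t3},{t1,t5},{t2,t6},{t3,t6},{t1,t2,t3}} U13={{t1,t3},{t1,t4},{t3,t6},{t4,t6},{t1,t2,t3},{t1,t4,t6}} U23={{t3},{t1,t3},{t2,t3},{t3,t6},{t1,t2,t3}}
  U123={{t1,t3},{t3,t6},{t1,t2,t3}}
components per intersection:
  U1: {{t1},{t6},{t1,t2},{t1,t3},{t1,t4},{t1,t5},{t1,t6},{t2,t6},{t3,t6},{t4,t6},{t1,t2,t3},{t1,t4,t6}}
  U2: {{t2},{t3},{t1,t2},{t1,t3},{t2,t3},{t2,t6},{t3,t6},{t1,t2,t3}} {{t5},{t1,t5}}
  U3: {{t3},{t1,t3},{t2,t3},{t3,t6},{t1,t2,t3}} {{t4},{t1,t4},{t4,t6},{t1,t4,t6}}
  U12: {{t1,t2},{t1,t3},{t1,t2,t3}} {{t1,t5}} {{t2,t6}} {{t3,t6}}
  U13: {{t1,t3},{t1,t2,t3}} {{t1,t4},{t4,t6},{t1,t4,t6}} {{t3,t6}}
  U23: {{t3},{t1,t3},{t2,t3},{t3,t6},{t1,t2,t3}}
  U123: {{t1,t3},{t1,t2,t3}} {{t3,t6}}
C dims 5,8,2; δ0: rk 4, SNF 1^4; δ1: rk 2, SNF 1^2
Ȟ^0 = (5 − 4) − 0 = 1, so Ȟ^0 ≅ Z
Ȟ^1 = (8 − 2) − 4 = 2, so Ȟ^1 ≅ Z^2
Ȟ^2 = (2 − 0) − 2 = 0, so Ȟ^2 ≅ 0

Ȟ^0 ≅ Z, Ȟ^1 ≅ Z^2 and Ȟ^2 ≅ 0
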